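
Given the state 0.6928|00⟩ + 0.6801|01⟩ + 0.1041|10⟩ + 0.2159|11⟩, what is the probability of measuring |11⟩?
0.04661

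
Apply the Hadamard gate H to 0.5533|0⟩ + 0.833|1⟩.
0.9803|0⟩ - 0.1978|1⟩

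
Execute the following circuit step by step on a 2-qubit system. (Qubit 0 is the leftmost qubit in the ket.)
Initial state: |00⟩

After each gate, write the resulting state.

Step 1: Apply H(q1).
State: 1/√2|00⟩ + 1/√2|01⟩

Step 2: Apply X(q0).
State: 1/√2|10⟩ + 1/√2|11⟩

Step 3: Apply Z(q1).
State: 1/√2|10⟩ - 1/√2|11⟩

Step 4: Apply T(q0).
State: (1/2 + (1/2)i)|10⟩ + (-1/2 - (1/2)i)|11⟩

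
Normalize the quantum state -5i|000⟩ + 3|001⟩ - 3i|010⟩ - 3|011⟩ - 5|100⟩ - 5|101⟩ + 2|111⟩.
-0.4856i|000⟩ + 0.2914|001⟩ - 0.2914i|010⟩ - 0.2914|011⟩ - 0.4856|100⟩ - 0.4856|101⟩ + 0.1943|111⟩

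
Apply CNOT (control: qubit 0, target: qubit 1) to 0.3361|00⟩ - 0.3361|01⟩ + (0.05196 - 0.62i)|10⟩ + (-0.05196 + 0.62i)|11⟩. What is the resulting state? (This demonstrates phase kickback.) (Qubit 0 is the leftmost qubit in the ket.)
0.3361|00⟩ - 0.3361|01⟩ + (-0.05196 + 0.62i)|10⟩ + (0.05196 - 0.62i)|11⟩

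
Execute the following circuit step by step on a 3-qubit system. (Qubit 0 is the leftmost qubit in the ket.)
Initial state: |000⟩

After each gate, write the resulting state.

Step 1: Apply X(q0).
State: |100⟩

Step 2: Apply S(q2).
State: |100⟩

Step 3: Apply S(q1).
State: |100⟩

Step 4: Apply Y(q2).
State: i|101⟩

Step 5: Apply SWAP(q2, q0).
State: i|101⟩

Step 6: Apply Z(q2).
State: -i|101⟩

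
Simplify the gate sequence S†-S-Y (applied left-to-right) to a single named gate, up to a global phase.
Y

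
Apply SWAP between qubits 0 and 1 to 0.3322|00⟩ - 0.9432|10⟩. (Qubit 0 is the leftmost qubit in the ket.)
0.3322|00⟩ - 0.9432|01⟩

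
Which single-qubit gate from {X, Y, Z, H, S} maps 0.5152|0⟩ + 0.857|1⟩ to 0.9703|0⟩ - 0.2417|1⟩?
H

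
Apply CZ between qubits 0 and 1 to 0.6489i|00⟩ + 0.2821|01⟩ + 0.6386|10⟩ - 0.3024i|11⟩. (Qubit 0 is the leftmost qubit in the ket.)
0.6489i|00⟩ + 0.2821|01⟩ + 0.6386|10⟩ + 0.3024i|11⟩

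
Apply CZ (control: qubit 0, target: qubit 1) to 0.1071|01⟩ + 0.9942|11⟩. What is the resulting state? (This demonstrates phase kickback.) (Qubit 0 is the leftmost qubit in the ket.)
0.1071|01⟩ - 0.9942|11⟩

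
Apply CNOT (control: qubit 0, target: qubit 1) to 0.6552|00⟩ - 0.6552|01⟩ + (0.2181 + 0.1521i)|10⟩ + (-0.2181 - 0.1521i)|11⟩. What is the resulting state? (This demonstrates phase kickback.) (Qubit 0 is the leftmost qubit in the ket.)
0.6552|00⟩ - 0.6552|01⟩ + (-0.2181 - 0.1521i)|10⟩ + (0.2181 + 0.1521i)|11⟩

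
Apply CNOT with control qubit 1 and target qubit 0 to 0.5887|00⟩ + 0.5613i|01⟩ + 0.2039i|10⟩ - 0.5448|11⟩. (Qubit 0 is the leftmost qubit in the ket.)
0.5887|00⟩ - 0.5448|01⟩ + 0.2039i|10⟩ + 0.5613i|11⟩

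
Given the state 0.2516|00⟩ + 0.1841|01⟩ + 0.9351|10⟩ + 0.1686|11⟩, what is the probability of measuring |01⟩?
0.03389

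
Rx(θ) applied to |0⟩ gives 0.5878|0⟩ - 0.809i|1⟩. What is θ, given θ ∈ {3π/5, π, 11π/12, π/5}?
3π/5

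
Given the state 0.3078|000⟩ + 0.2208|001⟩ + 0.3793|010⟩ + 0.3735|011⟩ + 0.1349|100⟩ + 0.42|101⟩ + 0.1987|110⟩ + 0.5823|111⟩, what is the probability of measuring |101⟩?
0.1764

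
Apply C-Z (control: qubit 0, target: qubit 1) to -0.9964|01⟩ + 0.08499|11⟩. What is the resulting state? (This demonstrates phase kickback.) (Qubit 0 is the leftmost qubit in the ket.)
-0.9964|01⟩ - 0.08499|11⟩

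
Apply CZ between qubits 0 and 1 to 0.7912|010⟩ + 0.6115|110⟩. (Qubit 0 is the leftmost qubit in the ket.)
0.7912|010⟩ - 0.6115|110⟩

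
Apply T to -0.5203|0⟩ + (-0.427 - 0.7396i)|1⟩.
-0.5203|0⟩ + (0.221 - 0.8249i)|1⟩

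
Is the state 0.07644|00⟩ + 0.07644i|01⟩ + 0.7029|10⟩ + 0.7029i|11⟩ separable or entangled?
Separable

Writing the state as a|00⟩ + b|01⟩ + c|10⟩ + d|11⟩, it is a product state iff ad − bc = 0.
Here (a, b, c, d) = (0.07644, 0.07644i, 0.7029, 0.7029i): ad − bc = (0.07644)(0.7029i) − (0.07644i)(0.7029) = 0, so the state is separable.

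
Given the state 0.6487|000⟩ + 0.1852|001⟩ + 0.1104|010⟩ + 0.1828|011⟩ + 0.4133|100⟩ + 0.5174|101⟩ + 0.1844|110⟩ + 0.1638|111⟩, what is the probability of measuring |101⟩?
0.2677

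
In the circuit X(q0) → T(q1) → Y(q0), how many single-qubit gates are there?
3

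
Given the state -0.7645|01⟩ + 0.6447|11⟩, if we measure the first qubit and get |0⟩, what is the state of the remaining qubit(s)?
-|1⟩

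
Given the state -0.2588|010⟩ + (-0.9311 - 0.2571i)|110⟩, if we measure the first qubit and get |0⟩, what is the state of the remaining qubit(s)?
-|10⟩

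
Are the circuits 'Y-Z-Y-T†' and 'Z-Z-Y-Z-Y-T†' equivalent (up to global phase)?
Yes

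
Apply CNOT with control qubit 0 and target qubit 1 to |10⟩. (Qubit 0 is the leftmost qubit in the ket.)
|11⟩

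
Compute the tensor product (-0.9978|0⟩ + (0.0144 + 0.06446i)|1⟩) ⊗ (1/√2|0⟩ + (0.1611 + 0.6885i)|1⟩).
-0.7056|00⟩ + (-0.1607 - 0.687i)|01⟩ + (0.01018 + 0.04558i)|10⟩ + (-0.04206 + 0.0203i)|11⟩

amp(|b₁b₂…⟩) = product of the factor amplitudes for bits b₁, b₂, …; only kets whose every factor amplitude is nonzero survive.
|00⟩: (-0.9978)(1/√2) = -0.7056
|01⟩: (-0.9978)(0.1611 + 0.6885i) = (-0.1607 - 0.687i)
|10⟩: (0.0144 + 0.06446i)(1/√2) = (0.01018 + 0.04558i)
|11⟩: (0.0144 + 0.06446i)(0.1611 + 0.6885i) = (-0.04206 + 0.0203i)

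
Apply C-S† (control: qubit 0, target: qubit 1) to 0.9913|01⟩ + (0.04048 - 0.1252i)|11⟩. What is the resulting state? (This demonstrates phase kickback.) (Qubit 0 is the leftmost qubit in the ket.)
0.9913|01⟩ + (-0.1252 - 0.04048i)|11⟩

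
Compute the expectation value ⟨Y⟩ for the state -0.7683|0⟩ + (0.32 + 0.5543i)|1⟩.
-0.8517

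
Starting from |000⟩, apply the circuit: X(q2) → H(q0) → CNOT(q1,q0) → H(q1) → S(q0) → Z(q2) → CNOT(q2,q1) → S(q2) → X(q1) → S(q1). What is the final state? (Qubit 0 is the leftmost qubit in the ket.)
-(1/2)i|001⟩ + 1/2|011⟩ + 1/2|101⟩ + (1/2)i|111⟩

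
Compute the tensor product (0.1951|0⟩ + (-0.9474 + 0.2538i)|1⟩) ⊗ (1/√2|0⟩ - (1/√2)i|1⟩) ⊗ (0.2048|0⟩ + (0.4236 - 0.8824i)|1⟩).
0.02825|000⟩ + (0.05844 - 0.1217i)|001⟩ - 0.02825i|010⟩ + (-0.1217 - 0.05844i)|011⟩ + (-0.1372 + 0.03675i)|100⟩ + (-0.1254 + 0.6672i)|101⟩ + (0.03675 + 0.1372i)|110⟩ + (0.6672 + 0.1254i)|111⟩

amp(|b₁b₂…⟩) = product of the factor amplitudes for bits b₁, b₂, …; only kets whose every factor amplitude is nonzero survive.
|000⟩: (0.1951)(1/√2)(0.2048) = 0.02825
|001⟩: (0.1951)(1/√2)(0.4236 - 0.8824i) = (0.05844 - 0.1217i)
|010⟩: (0.1951)(-(1/√2)i)(0.2048) = -0.02825i
|011⟩: (0.1951)(-(1/√2)i)(0.4236 - 0.8824i) = (-0.1217 - 0.05844i)
|100⟩: (-0.9474 + 0.2538i)(1/√2)(0.2048) = (-0.1372 + 0.03675i)
|101⟩: (-0.9474 + 0.2538i)(1/√2)(0.4236 - 0.8824i) = (-0.1254 + 0.6672i)
|110⟩: (-0.9474 + 0.2538i)(-(1/√2)i)(0.2048) = (0.03675 + 0.1372i)
|111⟩: (-0.9474 + 0.2538i)(-(1/√2)i)(0.4236 - 0.8824i) = (0.6672 + 0.1254i)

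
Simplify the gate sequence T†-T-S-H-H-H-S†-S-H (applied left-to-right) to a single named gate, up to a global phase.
S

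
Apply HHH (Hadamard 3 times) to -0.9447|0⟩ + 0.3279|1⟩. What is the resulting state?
-0.4361|0⟩ - 0.8999|1⟩

H² = I, so H^3 = H: a single Hadamard. With (a, b) = (-0.9447, 0.3279), H gives ((a + b)/√2, (a − b)/√2) = (-0.4361, -0.8999).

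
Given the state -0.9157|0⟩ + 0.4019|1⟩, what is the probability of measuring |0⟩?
0.8385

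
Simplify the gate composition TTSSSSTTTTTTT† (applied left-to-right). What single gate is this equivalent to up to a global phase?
T†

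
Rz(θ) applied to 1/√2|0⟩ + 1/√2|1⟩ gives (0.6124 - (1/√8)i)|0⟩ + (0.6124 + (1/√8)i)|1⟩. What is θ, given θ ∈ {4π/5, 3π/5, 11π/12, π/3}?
π/3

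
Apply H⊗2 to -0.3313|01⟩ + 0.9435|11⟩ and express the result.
0.3061|00⟩ - 0.3061|01⟩ - 0.6374|10⟩ + 0.6374|11⟩

H⊗2 gives amp(|y⟩) = (1/2) Σ_x (−1)^(x·y) amp(|x⟩), where x·y is the number of positions in which both x and y have a 1.
|00⟩: (-0.3313 + 0.9435)/2 = 0.3061
|01⟩: (0.3313 - 0.9435)/2 = -0.3061
|10⟩: (-0.3313 - 0.9435)/2 = -0.6374
|11⟩: (0.3313 + 0.9435)/2 = 0.6374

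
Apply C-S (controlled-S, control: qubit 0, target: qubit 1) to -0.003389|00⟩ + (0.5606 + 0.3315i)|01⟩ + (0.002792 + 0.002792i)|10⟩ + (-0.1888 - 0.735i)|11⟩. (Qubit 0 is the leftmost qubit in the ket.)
-0.003389|00⟩ + (0.5606 + 0.3315i)|01⟩ + (0.002792 + 0.002792i)|10⟩ + (0.735 - 0.1888i)|11⟩

C-S leaves the control-|0⟩ kets |00⟩, |01⟩ unchanged and applies S to qubit 1 on the control-|1⟩ pair (|10⟩, |11⟩).
S = [[1, 0], [0, i]].
With a = amp(|10⟩) = (0.002792 + 0.002792i) and b = amp(|11⟩) = (-0.1888 - 0.735i):
new amp(|10⟩) = (1)·a = (0.002792 + 0.002792i)
new amp(|11⟩) = (i)·b = (0.735 - 0.1888i)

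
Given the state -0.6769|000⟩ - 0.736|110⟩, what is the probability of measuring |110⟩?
0.5417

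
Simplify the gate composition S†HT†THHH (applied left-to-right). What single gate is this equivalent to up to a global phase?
S†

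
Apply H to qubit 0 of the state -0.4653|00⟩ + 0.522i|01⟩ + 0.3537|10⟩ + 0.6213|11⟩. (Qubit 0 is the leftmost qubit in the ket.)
-0.07891|00⟩ + (0.4393 + 0.3691i)|01⟩ - 0.5791|10⟩ + (-0.4393 + 0.3691i)|11⟩

H on qubit 0 mixes each pair of kets that differ only in qubit 0: amplitudes (a, b) of (|…0…⟩, |…1…⟩) become ((a + b)/√2, (a − b)/√2). Kets absent from the input have amplitude 0.
(|00⟩, |10⟩): (a, b) = (-0.4653, 0.3537) → (-0.07891, -0.5791)
(|01⟩, |11⟩): (a, b) = (0.522i, 0.6213) → ((0.4393 + 0.3691i), (-0.4393 + 0.3691i))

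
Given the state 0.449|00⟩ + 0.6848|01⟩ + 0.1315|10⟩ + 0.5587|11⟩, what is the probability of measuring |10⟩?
0.01729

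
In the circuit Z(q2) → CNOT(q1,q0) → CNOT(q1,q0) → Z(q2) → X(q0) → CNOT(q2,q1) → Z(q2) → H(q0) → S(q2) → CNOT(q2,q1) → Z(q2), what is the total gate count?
11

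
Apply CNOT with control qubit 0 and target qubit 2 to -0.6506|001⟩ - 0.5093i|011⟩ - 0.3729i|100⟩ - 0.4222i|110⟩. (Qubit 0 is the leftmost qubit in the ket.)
-0.6506|001⟩ - 0.5093i|011⟩ - 0.3729i|101⟩ - 0.4222i|111⟩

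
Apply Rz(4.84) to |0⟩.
(-0.7508 - 0.6606i)|0⟩

Rz(4.84) = [[e^(−iθ/2), 0], [0, e^(iθ/2)]] with e^(±iθ/2) = cos(θ/2) ± i·sin(θ/2); θ = 4.84, cos(θ/2) ≈ -0.750755, sin(θ/2) ≈ 0.660581.
With a = amp(|0⟩) = 1 and b = amp(|1⟩) = 0:
new amp(|0⟩) = (-0.750755 - 0.660581i)·a = (-0.7508 - 0.6606i)
new amp(|1⟩) = (-0.750755 + 0.660581i)·b = 0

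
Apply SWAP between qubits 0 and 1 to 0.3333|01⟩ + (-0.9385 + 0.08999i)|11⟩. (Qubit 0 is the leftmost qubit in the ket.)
0.3333|10⟩ + (-0.9385 + 0.08999i)|11⟩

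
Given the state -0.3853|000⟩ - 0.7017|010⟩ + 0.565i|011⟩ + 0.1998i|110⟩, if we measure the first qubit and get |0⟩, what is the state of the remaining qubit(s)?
-0.3932|00⟩ - 0.7161|10⟩ + 0.5766i|11⟩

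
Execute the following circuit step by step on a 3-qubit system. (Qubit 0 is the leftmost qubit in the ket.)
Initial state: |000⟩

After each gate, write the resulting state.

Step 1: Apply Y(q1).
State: i|010⟩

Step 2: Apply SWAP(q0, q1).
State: i|100⟩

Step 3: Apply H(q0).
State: (1/√2)i|000⟩ - (1/√2)i|100⟩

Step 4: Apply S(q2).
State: (1/√2)i|000⟩ - (1/√2)i|100⟩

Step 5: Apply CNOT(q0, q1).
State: (1/√2)i|000⟩ - (1/√2)i|110⟩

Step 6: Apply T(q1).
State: (1/√2)i|000⟩ + (1/2 - (1/2)i)|110⟩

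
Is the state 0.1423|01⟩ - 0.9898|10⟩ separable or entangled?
Entangled

Writing the state as a|00⟩ + b|01⟩ + c|10⟩ + d|11⟩, it is a product state iff ad − bc = 0.
Here (a, b, c, d) = (0, 0.1423, -0.9898, 0): ad − bc = (0)(0) − (0.1423)(-0.9898) = 0.1408 ≠ 0, so the state is entangled.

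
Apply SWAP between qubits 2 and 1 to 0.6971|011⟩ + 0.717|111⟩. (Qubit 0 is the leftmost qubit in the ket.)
0.6971|011⟩ + 0.717|111⟩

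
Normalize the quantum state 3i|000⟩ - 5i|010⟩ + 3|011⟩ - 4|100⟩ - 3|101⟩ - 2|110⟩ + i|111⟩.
0.3511i|000⟩ - 0.5852i|010⟩ + 0.3511|011⟩ - 0.4682|100⟩ - 0.3511|101⟩ - 0.2341|110⟩ + 0.117i|111⟩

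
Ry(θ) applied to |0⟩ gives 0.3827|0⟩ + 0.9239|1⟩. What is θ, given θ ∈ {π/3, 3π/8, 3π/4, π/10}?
3π/4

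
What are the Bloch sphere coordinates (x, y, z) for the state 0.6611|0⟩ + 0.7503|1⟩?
(0.992, 0, -0.1259)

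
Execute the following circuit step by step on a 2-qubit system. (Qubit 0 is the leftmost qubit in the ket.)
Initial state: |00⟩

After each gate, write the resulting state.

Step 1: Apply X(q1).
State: |01⟩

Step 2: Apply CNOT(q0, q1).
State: |01⟩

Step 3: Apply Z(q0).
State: |01⟩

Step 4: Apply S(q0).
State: |01⟩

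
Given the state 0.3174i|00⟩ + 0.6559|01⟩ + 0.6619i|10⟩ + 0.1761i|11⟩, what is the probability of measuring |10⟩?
0.4381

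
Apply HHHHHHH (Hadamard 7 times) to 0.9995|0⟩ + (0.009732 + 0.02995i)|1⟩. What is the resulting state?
(0.7136 + 0.02118i)|0⟩ + (0.6999 - 0.02118i)|1⟩

H² = I, so H^7 = H: a single Hadamard. With (a, b) = (0.9995, (0.009732 + 0.02995i)), H gives ((a + b)/√2, (a − b)/√2) = ((0.7136 + 0.02118i), (0.6999 - 0.02118i)).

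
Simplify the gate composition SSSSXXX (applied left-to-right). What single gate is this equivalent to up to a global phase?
X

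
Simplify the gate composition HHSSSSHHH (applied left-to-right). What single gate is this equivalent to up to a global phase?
H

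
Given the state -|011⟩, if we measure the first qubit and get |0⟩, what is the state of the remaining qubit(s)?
-|11⟩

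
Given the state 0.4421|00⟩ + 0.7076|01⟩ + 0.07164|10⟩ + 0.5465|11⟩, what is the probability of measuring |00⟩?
0.1955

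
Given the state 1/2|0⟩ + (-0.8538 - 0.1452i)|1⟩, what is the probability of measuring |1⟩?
0.7501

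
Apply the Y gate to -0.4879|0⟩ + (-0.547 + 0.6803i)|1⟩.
(0.6803 + 0.547i)|0⟩ - 0.4879i|1⟩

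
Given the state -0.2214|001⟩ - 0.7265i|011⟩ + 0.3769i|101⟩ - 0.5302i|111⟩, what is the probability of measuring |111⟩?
0.2811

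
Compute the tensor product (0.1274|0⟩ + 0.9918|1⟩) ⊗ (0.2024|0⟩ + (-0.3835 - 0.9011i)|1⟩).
0.02579|00⟩ + (-0.04886 - 0.1148i)|01⟩ + 0.2007|10⟩ + (-0.3804 - 0.8937i)|11⟩

amp(|b₁b₂…⟩) = product of the factor amplitudes for bits b₁, b₂, …; only kets whose every factor amplitude is nonzero survive.
|00⟩: (0.1274)(0.2024) = 0.02579
|01⟩: (0.1274)(-0.3835 - 0.9011i) = (-0.04886 - 0.1148i)
|10⟩: (0.9918)(0.2024) = 0.2007
|11⟩: (0.9918)(-0.3835 - 0.9011i) = (-0.3804 - 0.8937i)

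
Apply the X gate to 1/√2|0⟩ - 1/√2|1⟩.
-1/√2|0⟩ + 1/√2|1⟩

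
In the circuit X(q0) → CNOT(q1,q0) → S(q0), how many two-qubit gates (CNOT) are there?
1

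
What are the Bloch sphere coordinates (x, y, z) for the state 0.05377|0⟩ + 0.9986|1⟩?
(0.1074, 0, -0.9943)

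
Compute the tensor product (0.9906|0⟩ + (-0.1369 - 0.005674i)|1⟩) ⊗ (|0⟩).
0.9906|00⟩ + (-0.1369 - 0.005674i)|10⟩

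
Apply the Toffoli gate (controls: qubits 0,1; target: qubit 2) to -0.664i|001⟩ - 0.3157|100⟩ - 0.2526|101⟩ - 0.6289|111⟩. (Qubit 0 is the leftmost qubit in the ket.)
-0.664i|001⟩ - 0.3157|100⟩ - 0.2526|101⟩ - 0.6289|110⟩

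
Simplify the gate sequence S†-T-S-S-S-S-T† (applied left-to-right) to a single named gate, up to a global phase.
S†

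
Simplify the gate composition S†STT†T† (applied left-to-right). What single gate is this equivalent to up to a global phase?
T†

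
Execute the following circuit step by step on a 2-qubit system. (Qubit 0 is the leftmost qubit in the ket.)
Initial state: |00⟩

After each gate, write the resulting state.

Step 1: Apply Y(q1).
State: i|01⟩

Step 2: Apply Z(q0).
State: i|01⟩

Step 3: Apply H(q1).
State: (1/√2)i|00⟩ - (1/√2)i|01⟩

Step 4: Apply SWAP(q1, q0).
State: (1/√2)i|00⟩ - (1/√2)i|10⟩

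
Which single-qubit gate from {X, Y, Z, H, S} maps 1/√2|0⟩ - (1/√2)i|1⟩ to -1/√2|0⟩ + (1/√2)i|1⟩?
Y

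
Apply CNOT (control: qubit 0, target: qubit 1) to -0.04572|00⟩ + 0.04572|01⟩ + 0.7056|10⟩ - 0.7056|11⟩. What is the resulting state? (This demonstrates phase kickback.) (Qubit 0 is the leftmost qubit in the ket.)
-0.04572|00⟩ + 0.04572|01⟩ - 0.7056|10⟩ + 0.7056|11⟩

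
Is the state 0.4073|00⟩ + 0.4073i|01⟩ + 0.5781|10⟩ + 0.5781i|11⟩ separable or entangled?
Separable

Writing the state as a|00⟩ + b|01⟩ + c|10⟩ + d|11⟩, it is a product state iff ad − bc = 0.
Here (a, b, c, d) = (0.4073, 0.4073i, 0.5781, 0.5781i): ad − bc = (0.4073)(0.5781i) − (0.4073i)(0.5781) = 0, so the state is separable.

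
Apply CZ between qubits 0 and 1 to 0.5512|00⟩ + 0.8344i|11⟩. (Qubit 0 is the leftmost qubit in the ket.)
0.5512|00⟩ - 0.8344i|11⟩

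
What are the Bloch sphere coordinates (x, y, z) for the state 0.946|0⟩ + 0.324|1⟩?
(0.613, 0, 0.7899)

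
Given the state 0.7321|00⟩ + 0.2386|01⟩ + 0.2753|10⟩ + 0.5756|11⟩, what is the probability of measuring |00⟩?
0.536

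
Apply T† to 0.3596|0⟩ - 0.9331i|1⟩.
0.3596|0⟩ + (-0.6598 - 0.6598i)|1⟩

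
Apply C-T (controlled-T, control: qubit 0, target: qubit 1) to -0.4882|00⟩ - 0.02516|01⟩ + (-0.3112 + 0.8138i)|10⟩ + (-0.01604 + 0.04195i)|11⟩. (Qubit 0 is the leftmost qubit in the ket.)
-0.4882|00⟩ - 0.02516|01⟩ + (-0.3112 + 0.8138i)|10⟩ + (-0.04101 + 0.01832i)|11⟩

C-T leaves the control-|0⟩ kets |00⟩, |01⟩ unchanged and applies T to qubit 1 on the control-|1⟩ pair (|10⟩, |11⟩).
T = [[1, 0], [0, (1/√2 + (1/√2)i)]].
With a = amp(|10⟩) = (-0.3112 + 0.8138i) and b = amp(|11⟩) = (-0.01604 + 0.04195i):
new amp(|10⟩) = (1)·a = (-0.3112 + 0.8138i)
new amp(|11⟩) = (1/√2 + (1/√2)i)·b = (-0.04101 + 0.01832i)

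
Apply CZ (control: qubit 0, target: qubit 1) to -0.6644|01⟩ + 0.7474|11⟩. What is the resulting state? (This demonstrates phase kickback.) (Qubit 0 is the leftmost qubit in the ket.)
-0.6644|01⟩ - 0.7474|11⟩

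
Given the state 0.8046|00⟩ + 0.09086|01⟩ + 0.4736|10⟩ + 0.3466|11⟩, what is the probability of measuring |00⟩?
0.6474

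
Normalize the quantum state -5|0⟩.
-|0⟩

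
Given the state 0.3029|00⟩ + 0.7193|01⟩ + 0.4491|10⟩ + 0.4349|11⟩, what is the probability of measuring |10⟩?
0.2017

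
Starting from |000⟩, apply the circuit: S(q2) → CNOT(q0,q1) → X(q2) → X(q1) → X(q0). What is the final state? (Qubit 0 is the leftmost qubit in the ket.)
|111⟩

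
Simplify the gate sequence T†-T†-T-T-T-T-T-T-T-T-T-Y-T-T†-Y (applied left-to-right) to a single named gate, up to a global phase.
T†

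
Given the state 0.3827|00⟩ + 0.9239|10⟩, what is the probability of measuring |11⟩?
0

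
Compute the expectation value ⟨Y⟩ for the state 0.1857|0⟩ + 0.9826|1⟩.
0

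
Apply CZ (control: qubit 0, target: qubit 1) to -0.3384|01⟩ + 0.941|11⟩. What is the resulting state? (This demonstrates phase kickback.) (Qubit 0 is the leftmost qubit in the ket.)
-0.3384|01⟩ - 0.941|11⟩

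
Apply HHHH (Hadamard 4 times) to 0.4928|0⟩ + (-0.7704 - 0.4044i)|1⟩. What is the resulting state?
0.4928|0⟩ + (-0.7704 - 0.4044i)|1⟩

H² = I, so an even number of Hadamards cancels: H^4 = I and the state is unchanged.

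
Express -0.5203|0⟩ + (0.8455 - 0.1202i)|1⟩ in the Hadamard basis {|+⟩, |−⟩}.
(0.23 - 0.08499i)|+⟩ + (-0.9658 + 0.08499i)|−⟩

With |ψ⟩ = α|0⟩ + β|1⟩, the Hadamard-basis coefficients are ⟨+|ψ⟩ = (α + β)/√2 and ⟨−|ψ⟩ = (α − β)/√2.
Here α = -0.5203, β = (0.8455 - 0.1202i): (α + β)/√2 = (0.23 - 0.08499i), (α − β)/√2 = (-0.9658 + 0.08499i).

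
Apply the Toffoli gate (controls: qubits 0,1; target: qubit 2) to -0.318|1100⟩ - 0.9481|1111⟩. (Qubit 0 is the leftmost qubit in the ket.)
-0.9481|1101⟩ - 0.318|1110⟩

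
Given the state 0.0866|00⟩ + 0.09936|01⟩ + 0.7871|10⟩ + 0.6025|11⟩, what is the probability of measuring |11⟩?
0.363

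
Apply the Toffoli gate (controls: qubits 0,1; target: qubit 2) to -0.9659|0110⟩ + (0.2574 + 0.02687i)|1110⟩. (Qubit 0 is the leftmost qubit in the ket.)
-0.9659|0110⟩ + (0.2574 + 0.02687i)|1100⟩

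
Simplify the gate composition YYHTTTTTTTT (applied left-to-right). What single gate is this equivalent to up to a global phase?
H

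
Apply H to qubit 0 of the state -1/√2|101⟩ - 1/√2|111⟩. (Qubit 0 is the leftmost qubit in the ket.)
-1/2|001⟩ - 1/2|011⟩ + 1/2|101⟩ + 1/2|111⟩

H on qubit 0 mixes each pair of kets that differ only in qubit 0: amplitudes (a, b) of (|…0…⟩, |…1…⟩) become ((a + b)/√2, (a − b)/√2). Kets absent from the input have amplitude 0.
(|001⟩, |101⟩): (a, b) = (0, -1/√2) → (-1/2, 1/2)
(|011⟩, |111⟩): (a, b) = (0, -1/√2) → (-1/2, 1/2)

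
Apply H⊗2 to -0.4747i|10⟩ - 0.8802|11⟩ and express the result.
(-0.4401 - 0.2374i)|00⟩ + (0.4401 - 0.2374i)|01⟩ + (0.4401 + 0.2374i)|10⟩ + (-0.4401 + 0.2374i)|11⟩

H⊗2 gives amp(|y⟩) = (1/2) Σ_x (−1)^(x·y) amp(|x⟩), where x·y is the number of positions in which both x and y have a 1.
|00⟩: (-0.4747i - 0.8802)/2 = (-0.4401 - 0.2374i)
|01⟩: (-0.4747i + 0.8802)/2 = (0.4401 - 0.2374i)
|10⟩: (0.4747i + 0.8802)/2 = (0.4401 + 0.2374i)
|11⟩: (0.4747i - 0.8802)/2 = (-0.4401 + 0.2374i)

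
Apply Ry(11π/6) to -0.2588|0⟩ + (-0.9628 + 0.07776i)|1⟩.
(0.4992 - 0.02013i)|0⟩ + (0.863 - 0.07511i)|1⟩

Ry(11π/6) = [[cos(θ/2), −sin(θ/2)], [sin(θ/2), cos(θ/2)]]; θ = 11π/6, cos(θ/2) ≈ -0.965926, sin(θ/2) ≈ 0.258819.
With a = amp(|0⟩) = -0.2588 and b = amp(|1⟩) = (-0.9628 + 0.07776i):
new amp(|0⟩) = (-0.965926)·a + (-0.258819)·b = (0.4992 - 0.02013i)
new amp(|1⟩) = (0.258819)·a + (-0.965926)·b = (0.863 - 0.07511i)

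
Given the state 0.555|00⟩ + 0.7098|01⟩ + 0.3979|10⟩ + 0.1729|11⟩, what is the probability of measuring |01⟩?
0.5038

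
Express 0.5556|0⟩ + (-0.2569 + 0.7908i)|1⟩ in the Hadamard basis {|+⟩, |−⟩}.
(0.2112 + 0.5592i)|+⟩ + (0.5745 - 0.5592i)|−⟩

With |ψ⟩ = α|0⟩ + β|1⟩, the Hadamard-basis coefficients are ⟨+|ψ⟩ = (α + β)/√2 and ⟨−|ψ⟩ = (α − β)/√2.
Here α = 0.5556, β = (-0.2569 + 0.7908i): (α + β)/√2 = (0.2112 + 0.5592i), (α − β)/√2 = (0.5745 - 0.5592i).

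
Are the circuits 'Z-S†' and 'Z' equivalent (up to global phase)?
No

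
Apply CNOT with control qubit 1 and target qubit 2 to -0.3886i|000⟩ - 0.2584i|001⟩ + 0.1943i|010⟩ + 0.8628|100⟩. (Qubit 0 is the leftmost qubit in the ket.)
-0.3886i|000⟩ - 0.2584i|001⟩ + 0.1943i|011⟩ + 0.8628|100⟩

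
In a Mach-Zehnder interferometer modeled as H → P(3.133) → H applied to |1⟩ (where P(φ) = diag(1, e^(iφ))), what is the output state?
(1 - 0.004296i)|0⟩ + (0.00001846 + 0.004296i)|1⟩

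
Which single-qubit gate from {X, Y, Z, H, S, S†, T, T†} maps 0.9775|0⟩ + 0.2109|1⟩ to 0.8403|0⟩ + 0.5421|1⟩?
H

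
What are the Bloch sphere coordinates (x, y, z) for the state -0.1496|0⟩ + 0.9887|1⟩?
(-0.2958, 0, -0.9551)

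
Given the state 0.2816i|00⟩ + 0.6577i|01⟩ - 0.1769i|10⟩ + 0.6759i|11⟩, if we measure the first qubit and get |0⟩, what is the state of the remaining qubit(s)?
0.3936i|0⟩ + 0.9193i|1⟩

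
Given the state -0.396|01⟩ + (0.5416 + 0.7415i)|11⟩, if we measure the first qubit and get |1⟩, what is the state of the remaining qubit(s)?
(0.5898 + 0.8075i)|1⟩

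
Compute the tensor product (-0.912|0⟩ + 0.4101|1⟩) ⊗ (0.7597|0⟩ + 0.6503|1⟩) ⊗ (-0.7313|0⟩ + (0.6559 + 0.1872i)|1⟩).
0.5067|000⟩ + (-0.4544 - 0.1297i)|001⟩ + 0.4337|010⟩ + (-0.389 - 0.111i)|011⟩ - 0.2278|100⟩ + (0.2043 + 0.05832i)|101⟩ - 0.195|110⟩ + (0.1749 + 0.04992i)|111⟩

amp(|b₁b₂…⟩) = product of the factor amplitudes for bits b₁, b₂, …; only kets whose every factor amplitude is nonzero survive.
|000⟩: (-0.912)(0.7597)(-0.7313) = 0.5067
|001⟩: (-0.912)(0.7597)(0.6559 + 0.1872i) = (-0.4544 - 0.1297i)
|010⟩: (-0.912)(0.6503)(-0.7313) = 0.4337
|011⟩: (-0.912)(0.6503)(0.6559 + 0.1872i) = (-0.389 - 0.111i)
|100⟩: (0.4101)(0.7597)(-0.7313) = -0.2278
|101⟩: (0.4101)(0.7597)(0.6559 + 0.1872i) = (0.2043 + 0.05832i)
|110⟩: (0.4101)(0.6503)(-0.7313) = -0.195
|111⟩: (0.4101)(0.6503)(0.6559 + 0.1872i) = (0.1749 + 0.04992i)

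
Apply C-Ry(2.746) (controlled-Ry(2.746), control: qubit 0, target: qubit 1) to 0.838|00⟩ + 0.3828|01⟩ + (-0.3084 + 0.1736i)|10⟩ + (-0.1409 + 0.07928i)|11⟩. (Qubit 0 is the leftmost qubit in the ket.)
0.838|00⟩ + 0.3828|01⟩ + (0.07755 - 0.04362i)|10⟩ + (-0.3301 + 0.1858i)|11⟩

C-Ry(2.746) leaves the control-|0⟩ kets |00⟩, |01⟩ unchanged and applies Ry(2.746) to qubit 1 on the control-|1⟩ pair (|10⟩, |11⟩).
Ry(2.746) = [[cos(θ/2), −sin(θ/2)], [sin(θ/2), cos(θ/2)]]; θ = 2.746, cos(θ/2) ≈ 0.196509, sin(θ/2) ≈ 0.980502.
With a = amp(|10⟩) = (-0.3084 + 0.1736i) and b = amp(|11⟩) = (-0.1409 + 0.07928i):
new amp(|10⟩) = (0.196509)·a + (-0.980502)·b = (0.07755 - 0.04362i)
new amp(|11⟩) = (0.980502)·a + (0.196509)·b = (-0.3301 + 0.1858i)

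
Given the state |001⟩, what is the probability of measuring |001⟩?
1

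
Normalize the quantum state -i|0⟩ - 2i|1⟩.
-(1/√5)i|0⟩ - 0.8944i|1⟩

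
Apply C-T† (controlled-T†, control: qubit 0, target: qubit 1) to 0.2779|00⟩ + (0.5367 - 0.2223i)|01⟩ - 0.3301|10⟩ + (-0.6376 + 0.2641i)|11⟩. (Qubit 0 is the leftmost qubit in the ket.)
0.2779|00⟩ + (0.5367 - 0.2223i)|01⟩ - 0.3301|10⟩ + (-0.2641 + 0.6376i)|11⟩

C-T† leaves the control-|0⟩ kets |00⟩, |01⟩ unchanged and applies T† to qubit 1 on the control-|1⟩ pair (|10⟩, |11⟩).
T† = [[1, 0], [0, (1/√2 - (1/√2)i)]].
With a = amp(|10⟩) = -0.3301 and b = amp(|11⟩) = (-0.6376 + 0.2641i):
new amp(|10⟩) = (1)·a = -0.3301
new amp(|11⟩) = (1/√2 - (1/√2)i)·b = (-0.2641 + 0.6376i)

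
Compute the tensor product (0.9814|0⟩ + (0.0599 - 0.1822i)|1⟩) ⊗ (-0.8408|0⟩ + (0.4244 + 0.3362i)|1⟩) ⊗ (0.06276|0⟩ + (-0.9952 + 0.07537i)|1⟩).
-0.05179|000⟩ + (0.8212 - 0.06219i)|001⟩ + (0.02614 + 0.02071i)|010⟩ + (-0.4394 - 0.297i)|011⟩ + (-0.003161 + 0.009614i)|100⟩ + (0.03858 - 0.1563i)|101⟩ + (0.00544 - 0.003589i)|110⟩ + (-0.08195 + 0.06345i)|111⟩

amp(|b₁b₂…⟩) = product of the factor amplitudes for bits b₁, b₂, …; only kets whose every factor amplitude is nonzero survive.
|000⟩: (0.9814)(-0.8408)(0.06276) = -0.05179
|001⟩: (0.9814)(-0.8408)(-0.9952 + 0.07537i) = (0.8212 - 0.06219i)
|010⟩: (0.9814)(0.4244 + 0.3362i)(0.06276) = (0.02614 + 0.02071i)
|011⟩: (0.9814)(0.4244 + 0.3362i)(-0.9952 + 0.07537i) = (-0.4394 - 0.297i)
|100⟩: (0.0599 - 0.1822i)(-0.8408)(0.06276) = (-0.003161 + 0.009614i)
|101⟩: (0.0599 - 0.1822i)(-0.8408)(-0.9952 + 0.07537i) = (0.03858 - 0.1563i)
|110⟩: (0.0599 - 0.1822i)(0.4244 + 0.3362i)(0.06276) = (0.00544 - 0.003589i)
|111⟩: (0.0599 - 0.1822i)(0.4244 + 0.3362i)(-0.9952 + 0.07537i) = (-0.08195 + 0.06345i)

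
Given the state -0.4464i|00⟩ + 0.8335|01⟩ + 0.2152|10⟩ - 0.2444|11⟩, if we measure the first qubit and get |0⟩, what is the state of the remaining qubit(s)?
-0.4721i|0⟩ + 0.8815|1⟩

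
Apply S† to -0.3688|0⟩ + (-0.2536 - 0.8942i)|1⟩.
-0.3688|0⟩ + (-0.8942 + 0.2536i)|1⟩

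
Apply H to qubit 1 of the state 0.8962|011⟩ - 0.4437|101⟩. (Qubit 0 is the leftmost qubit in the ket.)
0.6337|001⟩ - 0.6337|011⟩ - 0.3137|101⟩ - 0.3137|111⟩

H on qubit 1 mixes each pair of kets that differ only in qubit 1: amplitudes (a, b) of (|…0…⟩, |…1…⟩) become ((a + b)/√2, (a − b)/√2). Kets absent from the input have amplitude 0.
(|001⟩, |011⟩): (a, b) = (0, 0.8962) → (0.6337, -0.6337)
(|101⟩, |111⟩): (a, b) = (-0.4437, 0) → (-0.3137, -0.3137)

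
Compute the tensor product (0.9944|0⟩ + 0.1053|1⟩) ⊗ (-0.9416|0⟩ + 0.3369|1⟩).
-0.9363|00⟩ + 0.335|01⟩ - 0.09915|10⟩ + 0.03548|11⟩

amp(|b₁b₂…⟩) = product of the factor amplitudes for bits b₁, b₂, …; only kets whose every factor amplitude is nonzero survive.
|00⟩: (0.9944)(-0.9416) = -0.9363
|01⟩: (0.9944)(0.3369) = 0.335
|10⟩: (0.1053)(-0.9416) = -0.09915
|11⟩: (0.1053)(0.3369) = 0.03548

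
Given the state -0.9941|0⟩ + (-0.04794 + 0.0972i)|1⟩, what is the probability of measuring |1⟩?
0.01175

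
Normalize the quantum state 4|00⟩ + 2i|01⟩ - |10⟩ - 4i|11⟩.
0.6576|00⟩ + 0.3288i|01⟩ - 0.1644|10⟩ - 0.6576i|11⟩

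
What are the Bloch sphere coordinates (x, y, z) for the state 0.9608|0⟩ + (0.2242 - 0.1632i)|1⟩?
(0.4308, -0.3136, 0.8462)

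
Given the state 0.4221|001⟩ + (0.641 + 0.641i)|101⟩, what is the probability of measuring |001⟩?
0.1782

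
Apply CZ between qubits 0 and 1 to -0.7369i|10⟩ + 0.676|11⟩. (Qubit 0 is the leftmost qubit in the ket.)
-0.7369i|10⟩ - 0.676|11⟩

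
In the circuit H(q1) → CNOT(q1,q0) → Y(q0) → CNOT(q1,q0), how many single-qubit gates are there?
2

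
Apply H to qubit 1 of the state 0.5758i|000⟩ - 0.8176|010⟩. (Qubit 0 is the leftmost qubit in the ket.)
(-0.5781 + 0.4072i)|000⟩ + (0.5781 + 0.4072i)|010⟩

H on qubit 1 mixes each pair of kets that differ only in qubit 1: amplitudes (a, b) of (|…0…⟩, |…1…⟩) become ((a + b)/√2, (a − b)/√2). Kets absent from the input have amplitude 0.
(|000⟩, |010⟩): (a, b) = (0.5758i, -0.8176) → ((-0.5781 + 0.4072i), (0.5781 + 0.4072i))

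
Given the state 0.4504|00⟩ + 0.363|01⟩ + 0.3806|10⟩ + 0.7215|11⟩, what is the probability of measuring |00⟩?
0.2029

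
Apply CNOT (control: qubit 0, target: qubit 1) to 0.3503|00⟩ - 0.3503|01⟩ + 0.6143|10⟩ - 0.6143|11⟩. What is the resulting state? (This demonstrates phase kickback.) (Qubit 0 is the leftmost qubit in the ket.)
0.3503|00⟩ - 0.3503|01⟩ - 0.6143|10⟩ + 0.6143|11⟩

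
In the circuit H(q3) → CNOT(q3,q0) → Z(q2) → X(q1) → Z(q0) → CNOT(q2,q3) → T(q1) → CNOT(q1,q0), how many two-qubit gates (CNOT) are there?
3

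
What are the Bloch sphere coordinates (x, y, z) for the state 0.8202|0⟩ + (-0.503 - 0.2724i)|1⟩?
(-0.8251, -0.4468, 0.3455)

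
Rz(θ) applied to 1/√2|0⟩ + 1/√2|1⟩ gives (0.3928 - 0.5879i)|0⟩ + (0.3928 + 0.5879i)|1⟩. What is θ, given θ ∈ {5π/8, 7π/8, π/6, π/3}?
5π/8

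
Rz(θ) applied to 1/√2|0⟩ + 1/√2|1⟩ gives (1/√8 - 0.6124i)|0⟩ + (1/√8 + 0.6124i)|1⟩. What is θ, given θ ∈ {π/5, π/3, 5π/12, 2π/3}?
2π/3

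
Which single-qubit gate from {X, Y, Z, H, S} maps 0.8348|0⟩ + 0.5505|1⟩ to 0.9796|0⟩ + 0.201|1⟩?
H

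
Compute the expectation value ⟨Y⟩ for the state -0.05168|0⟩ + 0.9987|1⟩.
0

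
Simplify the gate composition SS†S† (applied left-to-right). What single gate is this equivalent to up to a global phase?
S†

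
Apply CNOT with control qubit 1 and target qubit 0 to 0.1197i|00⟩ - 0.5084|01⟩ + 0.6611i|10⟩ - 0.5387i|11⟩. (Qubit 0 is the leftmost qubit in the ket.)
0.1197i|00⟩ - 0.5387i|01⟩ + 0.6611i|10⟩ - 0.5084|11⟩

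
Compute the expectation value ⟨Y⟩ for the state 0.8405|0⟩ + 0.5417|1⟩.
0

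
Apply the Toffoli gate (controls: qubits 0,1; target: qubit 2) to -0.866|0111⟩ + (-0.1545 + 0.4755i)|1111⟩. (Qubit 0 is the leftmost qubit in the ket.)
-0.866|0111⟩ + (-0.1545 + 0.4755i)|1101⟩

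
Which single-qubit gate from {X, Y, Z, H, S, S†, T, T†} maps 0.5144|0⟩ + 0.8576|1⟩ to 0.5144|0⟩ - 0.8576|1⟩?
Z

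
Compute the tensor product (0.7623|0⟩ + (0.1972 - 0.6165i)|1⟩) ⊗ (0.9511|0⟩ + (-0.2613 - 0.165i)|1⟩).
0.725|00⟩ + (-0.1992 - 0.1258i)|01⟩ + (0.1876 - 0.5864i)|10⟩ + (-0.1533 + 0.1286i)|11⟩

amp(|b₁b₂…⟩) = product of the factor amplitudes for bits b₁, b₂, …; only kets whose every factor amplitude is nonzero survive.
|00⟩: (0.7623)(0.9511) = 0.725
|01⟩: (0.7623)(-0.2613 - 0.165i) = (-0.1992 - 0.1258i)
|10⟩: (0.1972 - 0.6165i)(0.9511) = (0.1876 - 0.5864i)
|11⟩: (0.1972 - 0.6165i)(-0.2613 - 0.165i) = (-0.1533 + 0.1286i)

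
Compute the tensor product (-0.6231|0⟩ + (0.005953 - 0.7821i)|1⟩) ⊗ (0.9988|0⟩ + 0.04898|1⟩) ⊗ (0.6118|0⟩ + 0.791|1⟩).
-0.3808|000⟩ - 0.4923|001⟩ - 0.01867|010⟩ - 0.02414|011⟩ + (0.003638 - 0.4779i)|100⟩ + (0.004703 - 0.6179i)|101⟩ + (0.0001784 - 0.02344i)|110⟩ + (0.0002306 - 0.0303i)|111⟩

amp(|b₁b₂…⟩) = product of the factor amplitudes for bits b₁, b₂, …; only kets whose every factor amplitude is nonzero survive.
|000⟩: (-0.6231)(0.9988)(0.6118) = -0.3808
|001⟩: (-0.6231)(0.9988)(0.791) = -0.4923
|010⟩: (-0.6231)(0.04898)(0.6118) = -0.01867
|011⟩: (-0.6231)(0.04898)(0.791) = -0.02414
|100⟩: (0.005953 - 0.7821i)(0.9988)(0.6118) = (0.003638 - 0.4779i)
|101⟩: (0.005953 - 0.7821i)(0.9988)(0.791) = (0.004703 - 0.6179i)
|110⟩: (0.005953 - 0.7821i)(0.04898)(0.6118) = (0.0001784 - 0.02344i)
|111⟩: (0.005953 - 0.7821i)(0.04898)(0.791) = (0.0002306 - 0.0303i)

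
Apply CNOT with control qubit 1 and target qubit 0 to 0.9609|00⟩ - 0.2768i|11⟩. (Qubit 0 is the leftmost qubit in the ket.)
0.9609|00⟩ - 0.2768i|01⟩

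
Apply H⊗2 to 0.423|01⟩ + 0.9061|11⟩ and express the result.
0.6646|00⟩ - 0.6646|01⟩ - 0.2416|10⟩ + 0.2416|11⟩

H⊗2 gives amp(|y⟩) = (1/2) Σ_x (−1)^(x·y) amp(|x⟩), where x·y is the number of positions in which both x and y have a 1.
|00⟩: (0.423 + 0.9061)/2 = 0.6646
|01⟩: (-0.423 - 0.9061)/2 = -0.6646
|10⟩: (0.423 - 0.9061)/2 = -0.2416
|11⟩: (-0.423 + 0.9061)/2 = 0.2416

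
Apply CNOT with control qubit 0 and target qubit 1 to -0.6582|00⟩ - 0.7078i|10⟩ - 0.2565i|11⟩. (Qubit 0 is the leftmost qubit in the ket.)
-0.6582|00⟩ - 0.2565i|10⟩ - 0.7078i|11⟩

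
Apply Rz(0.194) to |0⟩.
(0.9953 - 0.09685i)|0⟩

Rz(0.194) = [[e^(−iθ/2), 0], [0, e^(iθ/2)]] with e^(±iθ/2) = cos(θ/2) ± i·sin(θ/2); θ = 0.194, cos(θ/2) ≈ 0.995299, sin(θ/2) ≈ 0.096848.
With a = amp(|0⟩) = 1 and b = amp(|1⟩) = 0:
new amp(|0⟩) = (0.995299 - 0.096848i)·a = (0.9953 - 0.09685i)
new amp(|1⟩) = (0.995299 + 0.096848i)·b = 0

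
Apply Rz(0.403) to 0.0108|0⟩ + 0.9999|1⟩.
(0.01058 - 0.002162i)|0⟩ + (0.9797 + 0.2001i)|1⟩

Rz(0.403) = [[e^(−iθ/2), 0], [0, e^(iθ/2)]] with e^(±iθ/2) = cos(θ/2) ± i·sin(θ/2); θ = 0.403, cos(θ/2) ≈ 0.979767, sin(θ/2) ≈ 0.200139.
With a = amp(|0⟩) = 0.0108 and b = amp(|1⟩) = 0.9999:
new amp(|0⟩) = (0.979767 - 0.200139i)·a = (0.01058 - 0.002162i)
new amp(|1⟩) = (0.979767 + 0.200139i)·b = (0.9797 + 0.2001i)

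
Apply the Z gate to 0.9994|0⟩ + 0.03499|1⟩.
0.9994|0⟩ - 0.03499|1⟩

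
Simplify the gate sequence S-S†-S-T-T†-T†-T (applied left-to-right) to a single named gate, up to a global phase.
S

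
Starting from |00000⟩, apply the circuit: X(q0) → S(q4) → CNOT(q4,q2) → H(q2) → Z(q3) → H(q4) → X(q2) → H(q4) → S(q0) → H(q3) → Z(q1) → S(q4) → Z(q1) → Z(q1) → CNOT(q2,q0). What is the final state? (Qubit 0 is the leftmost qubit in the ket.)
(1/2)i|00100⟩ + (1/2)i|00110⟩ + (1/2)i|10000⟩ + (1/2)i|10010⟩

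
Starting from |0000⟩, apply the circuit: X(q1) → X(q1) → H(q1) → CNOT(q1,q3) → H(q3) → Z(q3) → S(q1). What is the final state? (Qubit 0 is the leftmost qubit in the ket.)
1/2|0000⟩ - 1/2|0001⟩ + (1/2)i|0100⟩ + (1/2)i|0101⟩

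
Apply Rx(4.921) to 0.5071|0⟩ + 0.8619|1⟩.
(-0.394 - 0.5427i)|0⟩ + (-0.6696 - 0.3193i)|1⟩

Rx(4.921) = [[cos(θ/2), −i·sin(θ/2)], [−i·sin(θ/2), cos(θ/2)]]; θ = 4.921, cos(θ/2) ≈ -0.776885, sin(θ/2) ≈ 0.629642.
With a = amp(|0⟩) = 0.5071 and b = amp(|1⟩) = 0.8619:
new amp(|0⟩) = (-0.776885)·a + (-0.629642i)·b = (-0.394 - 0.5427i)
new amp(|1⟩) = (-0.629642i)·a + (-0.776885)·b = (-0.6696 - 0.3193i)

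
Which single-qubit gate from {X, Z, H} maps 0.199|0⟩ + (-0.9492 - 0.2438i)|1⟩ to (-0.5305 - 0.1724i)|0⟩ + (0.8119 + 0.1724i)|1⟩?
H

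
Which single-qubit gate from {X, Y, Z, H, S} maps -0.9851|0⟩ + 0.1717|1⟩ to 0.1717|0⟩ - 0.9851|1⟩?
X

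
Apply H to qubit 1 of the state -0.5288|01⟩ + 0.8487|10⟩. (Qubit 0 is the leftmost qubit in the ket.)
-0.3739|00⟩ + 0.3739|01⟩ + 0.6001|10⟩ + 0.6001|11⟩

H on qubit 1 mixes each pair of kets that differ only in qubit 1: amplitudes (a, b) of (|…0…⟩, |…1…⟩) become ((a + b)/√2, (a − b)/√2). Kets absent from the input have amplitude 0.
(|00⟩, |01⟩): (a, b) = (0, -0.5288) → (-0.3739, 0.3739)
(|10⟩, |11⟩): (a, b) = (0.8487, 0) → (0.6001, 0.6001)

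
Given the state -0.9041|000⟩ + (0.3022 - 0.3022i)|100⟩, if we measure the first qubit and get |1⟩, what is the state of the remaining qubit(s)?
(1/√2 - (1/√2)i)|00⟩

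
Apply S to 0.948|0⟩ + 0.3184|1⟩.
0.948|0⟩ + 0.3184i|1⟩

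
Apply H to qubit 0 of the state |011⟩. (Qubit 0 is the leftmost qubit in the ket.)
1/√2|011⟩ + 1/√2|111⟩

H on qubit 0 mixes each pair of kets that differ only in qubit 0: amplitudes (a, b) of (|…0…⟩, |…1…⟩) become ((a + b)/√2, (a − b)/√2). Kets absent from the input have amplitude 0.
(|011⟩, |111⟩): (a, b) = (1, 0) → (1/√2, 1/√2)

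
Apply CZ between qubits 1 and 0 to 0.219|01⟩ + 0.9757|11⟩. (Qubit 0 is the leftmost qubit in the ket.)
0.219|01⟩ - 0.9757|11⟩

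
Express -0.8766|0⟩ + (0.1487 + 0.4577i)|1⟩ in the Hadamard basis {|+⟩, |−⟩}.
(-0.5147 + 0.3236i)|+⟩ + (-0.725 - 0.3236i)|−⟩

With |ψ⟩ = α|0⟩ + β|1⟩, the Hadamard-basis coefficients are ⟨+|ψ⟩ = (α + β)/√2 and ⟨−|ψ⟩ = (α − β)/√2.
Here α = -0.8766, β = (0.1487 + 0.4577i): (α + β)/√2 = (-0.5147 + 0.3236i), (α − β)/√2 = (-0.725 - 0.3236i).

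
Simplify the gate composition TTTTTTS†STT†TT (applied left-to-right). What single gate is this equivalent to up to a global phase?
I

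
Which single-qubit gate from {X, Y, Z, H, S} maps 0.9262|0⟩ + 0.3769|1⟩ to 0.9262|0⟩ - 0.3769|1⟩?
Z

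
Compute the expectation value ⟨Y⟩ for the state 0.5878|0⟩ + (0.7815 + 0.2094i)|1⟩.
0.2462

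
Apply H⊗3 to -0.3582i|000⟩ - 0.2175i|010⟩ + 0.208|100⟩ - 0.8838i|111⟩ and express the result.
(0.07354 - 0.516i)|000⟩ + (0.07354 + 0.1089i)|001⟩ + (0.07354 + 0.2627i)|010⟩ + (0.07354 - 0.3622i)|011⟩ + (-0.07354 + 0.1089i)|100⟩ + (-0.07354 - 0.516i)|101⟩ + (-0.07354 - 0.3622i)|110⟩ + (-0.07354 + 0.2627i)|111⟩

H⊗3 gives amp(|y⟩) = (1/2√2) Σ_x (−1)^(x·y) amp(|x⟩), where x·y is the number of positions in which both x and y have a 1.
|000⟩: (-0.3582i - 0.2175i + 0.208 - 0.8838i)/(2√2) = (0.07354 - 0.516i)
|001⟩: (-0.3582i - 0.2175i + 0.208 + 0.8838i)/(2√2) = (0.07354 + 0.1089i)
|010⟩: (-0.3582i + 0.2175i + 0.208 + 0.8838i)/(2√2) = (0.07354 + 0.2627i)
|011⟩: (-0.3582i + 0.2175i + 0.208 - 0.8838i)/(2√2) = (0.07354 - 0.3622i)
|100⟩: (-0.3582i - 0.2175i - 0.208 + 0.8838i)/(2√2) = (-0.07354 + 0.1089i)
|101⟩: (-0.3582i - 0.2175i - 0.208 - 0.8838i)/(2√2) = (-0.07354 - 0.516i)
|110⟩: (-0.3582i + 0.2175i - 0.208 - 0.8838i)/(2√2) = (-0.07354 - 0.3622i)
|111⟩: (-0.3582i + 0.2175i - 0.208 + 0.8838i)/(2√2) = (-0.07354 + 0.2627i)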